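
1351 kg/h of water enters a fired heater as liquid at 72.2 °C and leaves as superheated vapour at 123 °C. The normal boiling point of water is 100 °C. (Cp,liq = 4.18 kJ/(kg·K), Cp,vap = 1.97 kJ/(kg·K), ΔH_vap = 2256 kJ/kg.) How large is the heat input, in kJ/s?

Q = 907 kJ/s

liquid 72.2→100 °C: 116.2 kJ/kg
vaporisation at 100 °C: 2256 kJ/kg
vapour 100→123 °C: 45.31 kJ/kg
Δh = 116.2 + 2256 + 45.31 = 2417.5 kJ/kg
Q = ṁ·Δh = 1351 kg/h × 2417.5 kJ/kg = 3.2661e+06 kJ/h
|Q| = 907.24 kW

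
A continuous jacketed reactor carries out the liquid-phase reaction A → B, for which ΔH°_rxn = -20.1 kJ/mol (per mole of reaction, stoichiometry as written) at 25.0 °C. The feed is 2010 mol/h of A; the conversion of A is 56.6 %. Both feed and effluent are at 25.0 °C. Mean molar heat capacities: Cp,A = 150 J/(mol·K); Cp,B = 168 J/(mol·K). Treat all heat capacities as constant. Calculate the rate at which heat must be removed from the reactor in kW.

Q_out = 6.35 kW

Extent of reaction ξ = 0.566 × 2010 = 1137.7 mol/h
Reaction term: ξ·ΔH°_rxn = 1137.7 × -20.1 = -22867 kJ/h
Q = ΔH = -22867 kJ/h = -6.3519 kW
Heat removed = 6.3519 kW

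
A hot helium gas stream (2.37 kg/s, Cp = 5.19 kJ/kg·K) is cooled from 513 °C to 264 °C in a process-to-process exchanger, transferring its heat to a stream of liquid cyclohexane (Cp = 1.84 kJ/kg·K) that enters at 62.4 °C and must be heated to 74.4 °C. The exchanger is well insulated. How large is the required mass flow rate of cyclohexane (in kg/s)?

ṁ_c = 139 kg/s

Heat released by hot stream: Q = 2.37 × 5.19 × (513 − 264) = 3062.8 kJ/s
Energy balance on cold side (adiabatic exchanger): Q = ṁ_c·Cp_c·(T_c,out − T_c,in)
ṁ_c = 3062.8 / [1.84 × (74.4 − 62.4)] = 138.71 kg/s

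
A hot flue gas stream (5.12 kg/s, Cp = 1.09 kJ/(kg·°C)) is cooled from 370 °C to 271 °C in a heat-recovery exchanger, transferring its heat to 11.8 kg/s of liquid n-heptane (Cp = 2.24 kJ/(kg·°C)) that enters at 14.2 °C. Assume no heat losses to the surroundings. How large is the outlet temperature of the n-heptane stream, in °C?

T_c,out = 35.1 °C

Heat released by hot stream: Q = 5.12 × 1.09 × (370 − 271) = 552.5 kJ/s
Energy balance on cold side (adiabatic exchanger): Q = ṁ_c·Cp_c·(T_c,out − T_c,in)
T_c,out = 14.2 + 552.5/(11.8 × 2.24) = 35.103 °C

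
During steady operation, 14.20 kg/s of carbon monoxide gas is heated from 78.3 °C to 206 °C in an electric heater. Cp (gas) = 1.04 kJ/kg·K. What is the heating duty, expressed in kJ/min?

Q = 113000 kJ/min

Q = ṁ·Cp·ΔT = 14.20 × 1.04 × (206 − 78.3) = 1885.9 kJ/s
Heating duty = 113150 kJ/min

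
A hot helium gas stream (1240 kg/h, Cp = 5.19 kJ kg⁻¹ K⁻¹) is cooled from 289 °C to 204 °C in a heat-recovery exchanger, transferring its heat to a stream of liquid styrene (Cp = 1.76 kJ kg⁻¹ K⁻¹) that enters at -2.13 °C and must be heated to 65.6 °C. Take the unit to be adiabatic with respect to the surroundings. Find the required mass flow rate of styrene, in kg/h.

Heat released by hot stream: Q = 1240 × 5.19 × (289 − 204) = 547030 kJ/h
Energy balance on cold side (adiabatic exchanger): Q = ṁ_c·Cp_c·(T_c,out − T_c,in)
ṁ_c = 547030 / [1.76 × (65.6 − -2.13)] = 4589 kg/h

ṁ_c = 4590 kg/h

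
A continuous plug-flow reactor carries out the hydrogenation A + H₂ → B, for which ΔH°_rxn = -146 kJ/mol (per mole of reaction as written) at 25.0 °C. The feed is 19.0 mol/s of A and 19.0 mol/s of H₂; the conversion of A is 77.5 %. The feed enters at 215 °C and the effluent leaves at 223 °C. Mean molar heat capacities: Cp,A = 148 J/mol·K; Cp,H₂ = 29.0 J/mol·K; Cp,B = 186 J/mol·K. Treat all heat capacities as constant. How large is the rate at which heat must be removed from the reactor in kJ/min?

Extent of reaction ξ = 0.775 × 19.0 = 14.725 mol/s
Reaction term: ξ·ΔH°_rxn = 14.725 × -146 = -2149.8 kJ/s
Sensible, feed 215→25 °C: -638.97 kJ/s
Outlet flows (mol/s): A 4.275, H₂ 4.275, B 14.725
Sensible, products 25→223 °C: 692.11 kJ/s
Q = ΔH = -2096.7 kJ/s = -2096.7 kW
Heat removed = 125800 kJ/min

Q_out = 126000 kJ/min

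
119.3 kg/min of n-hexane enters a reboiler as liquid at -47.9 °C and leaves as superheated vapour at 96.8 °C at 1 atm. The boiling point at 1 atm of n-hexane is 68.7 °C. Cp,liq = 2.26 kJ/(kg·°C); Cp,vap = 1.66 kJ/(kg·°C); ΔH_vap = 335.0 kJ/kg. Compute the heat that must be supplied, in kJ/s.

liquid -47.9→68.7 °C: 263.52 kJ/kg
vaporisation at 68.7 °C: 335 kJ/kg
vapour 68.7→96.8 °C: 46.646 kJ/kg
Δh = 263.52 + 335 + 46.646 = 645.16 kJ/kg
Q = ṁ·Δh = 119.3 kg/min × 645.16 kJ/kg = 76968 kJ/min
|Q| = 1282.8 kW

Q = 1280 kJ/s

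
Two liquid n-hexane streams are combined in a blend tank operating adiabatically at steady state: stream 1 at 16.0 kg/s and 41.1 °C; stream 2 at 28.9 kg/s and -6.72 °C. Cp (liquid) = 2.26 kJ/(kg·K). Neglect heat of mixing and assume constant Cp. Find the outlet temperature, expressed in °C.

T_out = 10.3 °C

Energy balance with Q = 0: Σ ṁᵢCp,ᵢ(T_out − Tᵢ) = 0
T_out = Σ ṁᵢCp,ᵢTᵢ / Σ ṁᵢCp,ᵢ
      = 1047.3 / 101.47 = 10.321 °C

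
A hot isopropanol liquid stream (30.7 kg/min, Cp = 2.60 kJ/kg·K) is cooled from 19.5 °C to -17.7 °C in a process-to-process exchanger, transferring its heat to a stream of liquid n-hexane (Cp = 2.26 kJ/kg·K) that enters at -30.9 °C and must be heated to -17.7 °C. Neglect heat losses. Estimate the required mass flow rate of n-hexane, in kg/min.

Heat released by hot stream: Q = 30.7 × 2.60 × (19.5 − -17.7) = 2969.3 kJ/min
Energy balance on cold side (adiabatic exchanger): Q = ṁ_c·Cp_c·(T_c,out − T_c,in)
ṁ_c = 2969.3 / [2.26 × (-17.7 − -30.9)] = 99.534 kg/min

ṁ_c = 99.5 kg/min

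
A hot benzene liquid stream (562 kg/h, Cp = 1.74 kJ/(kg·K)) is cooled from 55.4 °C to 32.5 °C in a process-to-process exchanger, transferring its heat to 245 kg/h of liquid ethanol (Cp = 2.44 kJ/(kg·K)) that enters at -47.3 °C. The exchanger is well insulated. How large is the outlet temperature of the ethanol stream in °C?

T_c,out = -9.84 °C

Heat released by hot stream: Q = 562 × 1.74 × (55.4 − 32.5) = 22393 kJ/h
Energy balance on cold side (adiabatic exchanger): Q = ṁ_c·Cp_c·(T_c,out − T_c,in)
T_c,out = -47.3 + 22393/(245 × 2.44) = -9.8402 °C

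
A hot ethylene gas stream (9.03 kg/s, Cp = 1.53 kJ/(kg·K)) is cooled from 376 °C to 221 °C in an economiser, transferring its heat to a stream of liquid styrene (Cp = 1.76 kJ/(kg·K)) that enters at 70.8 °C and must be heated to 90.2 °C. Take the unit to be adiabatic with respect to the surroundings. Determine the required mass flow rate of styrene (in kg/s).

ṁ_c = 62.7 kg/s

Heat released by hot stream: Q = 9.03 × 1.53 × (376 − 221) = 2141.5 kJ/s
Energy balance on cold side (adiabatic exchanger): Q = ṁ_c·Cp_c·(T_c,out − T_c,in)
ṁ_c = 2141.5 / [1.76 × (90.2 − 70.8)] = 62.719 kg/s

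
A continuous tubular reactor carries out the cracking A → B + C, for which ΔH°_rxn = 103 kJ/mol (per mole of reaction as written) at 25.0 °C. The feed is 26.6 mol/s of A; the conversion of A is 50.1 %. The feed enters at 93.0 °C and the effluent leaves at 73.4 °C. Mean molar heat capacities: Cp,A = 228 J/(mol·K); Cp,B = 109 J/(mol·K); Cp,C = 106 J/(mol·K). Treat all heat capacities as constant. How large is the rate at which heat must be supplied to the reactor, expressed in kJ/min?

Q_in = 74700 kJ/min

Extent of reaction ξ = 0.501 × 26.6 = 13.327 mol/s
Reaction term: ξ·ΔH°_rxn = 13.327 × 103 = 1372.6 kJ/s
Sensible, feed 93.0→25 °C: -412.41 kJ/s
Outlet flows (mol/s): A 13.273, B 13.327, C 13.327
Sensible, products 25→73.4 °C: 285.15 kJ/s
Q = ΔH = 1245.4 kJ/s = 1245.4 kW
Heat supplied = 74723 kJ/min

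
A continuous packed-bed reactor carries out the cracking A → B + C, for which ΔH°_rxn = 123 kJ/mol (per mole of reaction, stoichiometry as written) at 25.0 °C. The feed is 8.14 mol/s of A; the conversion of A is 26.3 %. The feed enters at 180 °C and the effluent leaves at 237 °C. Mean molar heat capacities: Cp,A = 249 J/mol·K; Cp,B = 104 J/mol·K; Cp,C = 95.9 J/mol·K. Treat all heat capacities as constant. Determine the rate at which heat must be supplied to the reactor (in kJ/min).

Q_in = 21400 kJ/min

Extent of reaction ξ = 0.263 × 8.14 = 2.1408 mol/s
Reaction term: ξ·ΔH°_rxn = 2.1408 × 123 = 263.32 kJ/s
Sensible, feed 180→25 °C: -314.16 kJ/s
Outlet flows (mol/s): A 5.9992, B 2.1408, C 2.1408
Sensible, products 25→237 °C: 407.41 kJ/s
Q = ΔH = 356.57 kJ/s = 356.57 kW
Heat supplied = 21394 kJ/min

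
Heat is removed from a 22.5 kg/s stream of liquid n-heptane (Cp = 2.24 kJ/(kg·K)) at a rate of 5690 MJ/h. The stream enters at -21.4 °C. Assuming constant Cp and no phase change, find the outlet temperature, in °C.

T_out = -52.8 °C

Q = 5690 MJ/h = 1580.6 kJ/s
ΔT = Q/(ṁ·Cp) = 1580.6/(22.5×2.24) = 31.36 K
T_out = -21.4 − 31.36 = -52.76 °C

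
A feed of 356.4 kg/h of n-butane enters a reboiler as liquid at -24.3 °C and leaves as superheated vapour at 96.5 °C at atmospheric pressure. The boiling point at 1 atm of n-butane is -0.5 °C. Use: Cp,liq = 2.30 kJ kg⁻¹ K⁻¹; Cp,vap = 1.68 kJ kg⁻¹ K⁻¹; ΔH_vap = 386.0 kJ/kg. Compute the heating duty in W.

liquid -24.3→-0.5 °C: 54.74 kJ/kg
vaporisation at -0.5 °C: 386 kJ/kg
vapour -0.5→96.5 °C: 162.96 kJ/kg
Δh = 54.74 + 386 + 162.96 = 603.7 kJ/kg
Q = ṁ·Δh = 356.4 kg/h × 603.7 kJ/kg = 215160 kJ/h
|Q| = 59.766 kW = 59766 W

Q = 59800 W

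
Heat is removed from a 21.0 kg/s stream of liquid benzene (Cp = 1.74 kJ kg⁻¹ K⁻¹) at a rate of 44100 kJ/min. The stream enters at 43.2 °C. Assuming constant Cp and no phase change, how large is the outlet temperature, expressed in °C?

Q = 44100 kJ/min = 735 kJ/s
ΔT = Q/(ṁ·Cp) = 735/(21.0×1.74) = 20.115 K
T_out = 43.2 − 20.115 = 23.085 °C

T_out = 23.1 °C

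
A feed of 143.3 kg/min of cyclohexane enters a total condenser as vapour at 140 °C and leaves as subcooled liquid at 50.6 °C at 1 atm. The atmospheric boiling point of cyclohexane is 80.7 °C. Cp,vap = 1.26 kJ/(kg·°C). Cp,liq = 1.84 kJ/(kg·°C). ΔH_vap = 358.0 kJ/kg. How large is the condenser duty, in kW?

vapour 140→80.7 °C: -74.718 kJ/kg
condensation at 80.7 °C: -358 kJ/kg
liquid 80.7→50.6 °C: -55.384 kJ/kg
Δh = -74.718 + -358 + -55.384 = -488.1 kJ/kg
Q = ṁ·Δh = 143.3 kg/min × -488.1 kJ/kg = -69945 kJ/min
|Q| = 1165.8 kW

Q_c = 1170 kW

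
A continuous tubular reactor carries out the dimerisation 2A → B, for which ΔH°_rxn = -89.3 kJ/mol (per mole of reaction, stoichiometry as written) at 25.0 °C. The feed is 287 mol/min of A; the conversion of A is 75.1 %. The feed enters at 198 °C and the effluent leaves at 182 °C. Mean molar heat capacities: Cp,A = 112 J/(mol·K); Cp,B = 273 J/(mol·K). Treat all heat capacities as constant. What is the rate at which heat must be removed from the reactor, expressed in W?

Extent of reaction ξ = 0.751 × 287 / 2 = 107.77 mol/min
Reaction term: ξ·ΔH°_rxn = 107.77 × -89.3 = -9623.7 kJ/min
Sensible, feed 198→25 °C: -5560.9 kJ/min
Outlet flows (mol/min): A 71.463, B 107.77
Sensible, products 25→182 °C: 5875.7 kJ/min
Q = ΔH = -9309 kJ/min = -155.15 kW
Heat removed = 155150 W

Q_out = 155000 W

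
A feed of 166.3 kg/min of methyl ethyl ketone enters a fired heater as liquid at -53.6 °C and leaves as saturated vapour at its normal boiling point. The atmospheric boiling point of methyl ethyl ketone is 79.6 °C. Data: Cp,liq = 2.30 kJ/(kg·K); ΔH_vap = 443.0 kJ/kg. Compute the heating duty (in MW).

Q = 2.08 MW

liquid -53.6→79.6 °C: 306.36 kJ/kg
vaporisation at 79.6 °C: 443 kJ/kg
Δh = 306.36 + 443 = 749.36 kJ/kg
Q = ṁ·Δh = 166.3 kg/min × 749.36 kJ/kg = 124620 kJ/min
|Q| = 2077 kW = 2.077 MW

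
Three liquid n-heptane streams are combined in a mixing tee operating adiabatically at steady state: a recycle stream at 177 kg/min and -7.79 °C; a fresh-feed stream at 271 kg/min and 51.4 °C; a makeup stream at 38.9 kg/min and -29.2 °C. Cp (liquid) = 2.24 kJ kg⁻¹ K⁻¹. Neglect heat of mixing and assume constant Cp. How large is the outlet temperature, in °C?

No heat crosses the boundary, so H_out = H_in.
T_out = Σ ṁᵢCp,ᵢTᵢ / Σ ṁᵢCp,ᵢ
      = 25569 / 1090.7 = 23.444 °C

T_out = 23.4 °C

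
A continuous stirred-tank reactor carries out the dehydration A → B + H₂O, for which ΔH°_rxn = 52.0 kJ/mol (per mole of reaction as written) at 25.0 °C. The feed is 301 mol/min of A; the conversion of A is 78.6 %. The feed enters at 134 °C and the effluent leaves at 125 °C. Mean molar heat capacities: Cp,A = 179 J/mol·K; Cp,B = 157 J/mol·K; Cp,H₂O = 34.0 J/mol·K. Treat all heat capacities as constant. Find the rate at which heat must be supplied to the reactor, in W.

Q_in = 202000 W

Extent of reaction ξ = 0.786 × 301 = 236.59 mol/min
Reaction term: ξ·ΔH°_rxn = 236.59 × 52.0 = 12302 kJ/min
Sensible, feed 134→25 °C: -5872.8 kJ/min
Outlet flows (mol/min): A 64.414, B 236.59, H₂O 236.59
Sensible, products 25→125 °C: 5671.8 kJ/min
Q = ΔH = 12101 kJ/min = 201.69 kW
Heat supplied = 201690 W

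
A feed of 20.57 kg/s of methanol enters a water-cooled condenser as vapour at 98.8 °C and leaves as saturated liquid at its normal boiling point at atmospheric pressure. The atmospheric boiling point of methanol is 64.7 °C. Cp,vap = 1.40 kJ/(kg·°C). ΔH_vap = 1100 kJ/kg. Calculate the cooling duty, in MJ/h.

Q_c = 85000 MJ/h

vapour 98.8→64.7 °C: -47.74 kJ/kg
condensation at 64.7 °C: -1100 kJ/kg
Δh = -47.74 + -1100 = -1147.7 kJ/kg
Q = ṁ·Δh = 20.57 kg/s × -1147.7 kJ/kg = -23609 kJ/s
|Q| = 23609 kW = 84992 MJ/h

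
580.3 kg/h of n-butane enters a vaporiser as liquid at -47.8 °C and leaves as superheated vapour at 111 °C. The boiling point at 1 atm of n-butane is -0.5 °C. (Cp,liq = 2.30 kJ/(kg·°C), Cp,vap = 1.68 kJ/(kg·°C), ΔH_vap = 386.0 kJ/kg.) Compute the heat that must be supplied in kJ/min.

Q = 6600 kJ/min

liquid -47.8→-0.5 °C: 108.79 kJ/kg
vaporisation at -0.5 °C: 386 kJ/kg
vapour -0.5→111 °C: 187.32 kJ/kg
Δh = 108.79 + 386 + 187.32 = 682.11 kJ/kg
Q = ṁ·Δh = 580.3 kg/h × 682.11 kJ/kg = 395830 kJ/h
|Q| = 109.95 kW = 6597.1 kJ/min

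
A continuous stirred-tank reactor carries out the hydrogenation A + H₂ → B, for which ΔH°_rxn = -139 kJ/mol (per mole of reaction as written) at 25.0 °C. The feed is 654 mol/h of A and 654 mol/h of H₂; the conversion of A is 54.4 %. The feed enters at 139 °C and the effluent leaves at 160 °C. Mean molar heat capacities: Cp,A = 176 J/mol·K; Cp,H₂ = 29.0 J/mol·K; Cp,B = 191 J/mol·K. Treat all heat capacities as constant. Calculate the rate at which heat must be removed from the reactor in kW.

Extent of reaction ξ = 0.544 × 654 = 355.78 mol/h
Reaction term: ξ·ΔH°_rxn = 355.78 × -139 = -49453 kJ/h
Sensible, feed 139→25 °C: -15284 kJ/h
Outlet flows (mol/h): A 298.22, H₂ 298.22, B 355.78
Sensible, products 25→160 °C: 17427 kJ/h
Q = ΔH = -47310 kJ/h = -13.142 kW
Heat removed = 13.142 kW

Q_out = 13.1 kW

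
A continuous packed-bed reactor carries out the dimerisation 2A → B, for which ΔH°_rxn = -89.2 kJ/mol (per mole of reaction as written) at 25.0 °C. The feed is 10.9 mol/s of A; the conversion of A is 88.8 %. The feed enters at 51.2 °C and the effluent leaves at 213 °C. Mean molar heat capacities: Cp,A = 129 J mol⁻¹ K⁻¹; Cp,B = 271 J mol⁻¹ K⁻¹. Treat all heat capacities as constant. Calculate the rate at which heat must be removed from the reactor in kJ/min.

Q_out = 11500 kJ/min

Extent of reaction ξ = 0.888 × 10.9 / 2 = 4.8396 mol/s
Reaction term: ξ·ΔH°_rxn = 4.8396 × -89.2 = -431.69 kJ/s
Sensible, feed 51.2→25 °C: -36.84 kJ/s
Outlet flows (mol/s): A 1.2208, B 4.8396
Sensible, products 25→213 °C: 276.17 kJ/s
Q = ΔH = -192.36 kJ/s = -192.36 kW
Heat removed = 11541 kJ/min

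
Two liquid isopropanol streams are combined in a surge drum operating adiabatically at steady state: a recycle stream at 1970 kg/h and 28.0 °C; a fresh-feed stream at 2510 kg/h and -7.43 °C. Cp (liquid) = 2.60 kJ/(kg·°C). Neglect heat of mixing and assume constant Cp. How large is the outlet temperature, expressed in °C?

No heat crosses the boundary, so H_out = H_in.
Σ ṁᵢCp,ᵢTᵢ = 1970×2.60×28.0 + 2510×2.60×-7.43 = 94928
Σ ṁᵢCp,ᵢ = 1970×2.60 + 2510×2.60 = 11648
T_out = 94928 / 11648 = 8.1497 °C

T_out = 8.15 °C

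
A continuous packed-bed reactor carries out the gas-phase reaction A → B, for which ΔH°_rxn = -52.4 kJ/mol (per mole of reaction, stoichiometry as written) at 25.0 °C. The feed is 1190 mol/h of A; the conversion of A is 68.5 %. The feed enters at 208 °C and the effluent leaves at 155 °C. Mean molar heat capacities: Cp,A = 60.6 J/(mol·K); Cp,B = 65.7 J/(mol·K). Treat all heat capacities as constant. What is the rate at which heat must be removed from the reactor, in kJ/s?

Extent of reaction ξ = 0.685 × 1190 = 815.15 mol/h
Reaction term: ξ·ΔH°_rxn = 815.15 × -52.4 = -42714 kJ/h
Sensible, feed 208→25 °C: -13197 kJ/h
Outlet flows (mol/h): A 374.85, B 815.15
Sensible, products 25→155 °C: 9915.3 kJ/h
Q = ΔH = -45995 kJ/h = -12.777 kW
Heat removed = 12.777 kJ/s

Q_out = 12.8 kJ/s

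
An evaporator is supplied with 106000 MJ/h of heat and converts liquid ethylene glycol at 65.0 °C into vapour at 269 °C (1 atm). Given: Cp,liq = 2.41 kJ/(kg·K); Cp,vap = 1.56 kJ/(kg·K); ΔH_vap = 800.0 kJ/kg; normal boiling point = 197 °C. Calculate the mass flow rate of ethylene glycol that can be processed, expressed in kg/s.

Δh = 2.41×(197−65.0) + 800.0 + 1.56×(269−197) = 1230.4 kJ/kg
Q = 106000 MJ/h = 29444 kJ/s = 29444 kJ/s
ṁ = Q/Δh = 29444 / 1230.4 = 23.93 kg/s

ṁ = 23.9 kg/s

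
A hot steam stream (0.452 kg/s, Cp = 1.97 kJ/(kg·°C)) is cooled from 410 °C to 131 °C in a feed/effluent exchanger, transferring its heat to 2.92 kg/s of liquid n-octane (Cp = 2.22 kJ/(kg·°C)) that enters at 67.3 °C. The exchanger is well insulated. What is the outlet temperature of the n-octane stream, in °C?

Heat released by hot stream: Q = 0.452 × 1.97 × (410 − 131) = 248.43 kJ/s
Energy balance on cold side (adiabatic exchanger): Q = ṁ_c·Cp_c·(T_c,out − T_c,in)
T_c,out = 67.3 + 248.43/(2.92 × 2.22) = 105.62 °C

T_c,out = 106 °C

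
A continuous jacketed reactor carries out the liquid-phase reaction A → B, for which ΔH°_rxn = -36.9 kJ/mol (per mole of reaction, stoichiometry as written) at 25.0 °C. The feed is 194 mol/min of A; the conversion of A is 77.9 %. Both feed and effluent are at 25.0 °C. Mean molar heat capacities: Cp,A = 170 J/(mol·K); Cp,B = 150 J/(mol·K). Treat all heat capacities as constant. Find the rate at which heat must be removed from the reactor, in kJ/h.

Q_out = 335000 kJ/h

Extent of reaction ξ = 0.779 × 194 = 151.13 mol/min
Reaction term: ξ·ΔH°_rxn = 151.13 × -36.9 = -5576.5 kJ/min
Q = ΔH = -5576.5 kJ/min = -92.942 kW
Heat removed = 334590 kJ/h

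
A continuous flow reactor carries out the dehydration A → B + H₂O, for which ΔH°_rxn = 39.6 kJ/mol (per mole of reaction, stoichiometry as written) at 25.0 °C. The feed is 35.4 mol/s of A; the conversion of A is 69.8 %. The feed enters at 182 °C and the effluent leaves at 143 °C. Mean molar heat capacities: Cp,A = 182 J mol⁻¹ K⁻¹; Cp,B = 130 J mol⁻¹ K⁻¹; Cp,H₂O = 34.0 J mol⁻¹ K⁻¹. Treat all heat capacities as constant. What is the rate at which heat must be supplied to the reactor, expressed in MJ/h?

Q_in = 2430 MJ/h

Extent of reaction ξ = 0.698 × 35.4 = 24.709 mol/s
Reaction term: ξ·ΔH°_rxn = 24.709 × 39.6 = 978.48 kJ/s
Sensible, feed 182→25 °C: -1011.5 kJ/s
Outlet flows (mol/s): A 10.691, B 24.709, H₂O 24.709
Sensible, products 25→143 °C: 707.77 kJ/s
Q = ΔH = 674.73 kJ/s = 674.73 kW
Heat supplied = 2429 MJ/h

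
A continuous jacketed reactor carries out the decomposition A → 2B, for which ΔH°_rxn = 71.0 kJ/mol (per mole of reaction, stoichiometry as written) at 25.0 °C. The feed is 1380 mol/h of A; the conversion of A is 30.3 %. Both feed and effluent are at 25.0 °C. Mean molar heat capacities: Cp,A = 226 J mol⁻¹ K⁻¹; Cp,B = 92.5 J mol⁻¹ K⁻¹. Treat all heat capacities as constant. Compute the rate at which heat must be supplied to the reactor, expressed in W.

Extent of reaction ξ = 0.303 × 1380 = 418.14 mol/h
Reaction term: ξ·ΔH°_rxn = 418.14 × 71.0 = 29688 kJ/h
Q = ΔH = 29688 kJ/h = 8.2466 kW
Heat supplied = 8246.6 W

Q_in = 8250 W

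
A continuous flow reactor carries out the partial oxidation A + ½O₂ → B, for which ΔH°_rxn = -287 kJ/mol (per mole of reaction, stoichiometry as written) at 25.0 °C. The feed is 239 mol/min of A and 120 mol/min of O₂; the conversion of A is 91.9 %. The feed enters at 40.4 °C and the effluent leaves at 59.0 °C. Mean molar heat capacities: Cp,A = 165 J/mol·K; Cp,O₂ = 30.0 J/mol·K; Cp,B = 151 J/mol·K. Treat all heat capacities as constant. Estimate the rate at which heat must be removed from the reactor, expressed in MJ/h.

Extent of reaction ξ = 0.919 × 239 = 219.64 mol/min
Reaction term: ξ·ΔH°_rxn = 219.64 × -287 = -63037 kJ/min
Sensible, feed 40.4→25 °C: -662.74 kJ/min
Outlet flows (mol/min): A 19.359, O₂ 10.179, B 219.64
Sensible, products 25→59.0 °C: 1246.6 kJ/min
Q = ΔH = -62453 kJ/min = -1040.9 kW
Heat removed = 3747.2 MJ/h

Q_out = 3750 MJ/h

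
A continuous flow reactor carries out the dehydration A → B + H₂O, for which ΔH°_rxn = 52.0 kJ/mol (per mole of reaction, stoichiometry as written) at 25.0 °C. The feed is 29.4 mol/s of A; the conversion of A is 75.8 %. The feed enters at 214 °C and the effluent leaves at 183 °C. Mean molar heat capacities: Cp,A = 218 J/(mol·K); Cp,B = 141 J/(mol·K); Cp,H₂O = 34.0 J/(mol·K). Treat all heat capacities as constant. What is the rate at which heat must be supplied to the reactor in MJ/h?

Extent of reaction ξ = 0.758 × 29.4 = 22.285 mol/s
Reaction term: ξ·ΔH°_rxn = 22.285 × 52.0 = 1158.8 kJ/s
Sensible, feed 214→25 °C: -1211.3 kJ/s
Outlet flows (mol/s): A 7.1148, B 22.285, H₂O 22.285
Sensible, products 25→183 °C: 861.25 kJ/s
Q = ΔH = 808.74 kJ/s = 808.74 kW
Heat supplied = 2911.5 MJ/h

Q_in = 2910 MJ/h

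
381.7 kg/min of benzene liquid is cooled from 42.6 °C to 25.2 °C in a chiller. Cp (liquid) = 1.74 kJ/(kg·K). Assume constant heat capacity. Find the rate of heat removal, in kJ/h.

Q_c = 693000 kJ/h

Q = ṁ·Cp·ΔT = 381.7 × 1.74 × (25.2 − 42.6) = -11556 kJ/min
Converting: 11556 / 60 s = 192.61 kW
Cooling duty = 693380 kJ/h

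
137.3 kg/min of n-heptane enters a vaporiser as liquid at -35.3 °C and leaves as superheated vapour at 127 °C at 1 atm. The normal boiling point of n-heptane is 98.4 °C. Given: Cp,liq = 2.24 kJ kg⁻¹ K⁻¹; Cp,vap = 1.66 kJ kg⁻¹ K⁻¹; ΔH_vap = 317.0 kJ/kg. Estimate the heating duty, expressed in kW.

Q = 1520 kW

liquid -35.3→98.4 °C: 299.49 kJ/kg
vaporisation at 98.4 °C: 317 kJ/kg
vapour 98.4→127 °C: 47.476 kJ/kg
Δh = 299.49 + 317 + 47.476 = 663.96 kJ/kg
Q = ṁ·Δh = 137.3 kg/min × 663.96 kJ/kg = 91162 kJ/min
|Q| = 1519.4 kW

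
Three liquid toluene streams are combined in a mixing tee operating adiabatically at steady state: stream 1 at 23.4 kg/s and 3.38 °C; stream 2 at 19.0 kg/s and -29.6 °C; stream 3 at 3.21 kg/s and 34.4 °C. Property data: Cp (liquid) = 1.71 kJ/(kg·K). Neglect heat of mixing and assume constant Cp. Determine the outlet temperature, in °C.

No heat crosses the boundary, so H_out = H_in.
T_out = Σ ṁᵢCp,ᵢTᵢ / Σ ṁᵢCp,ᵢ
      = -637.63 / 77.993 = -8.1755 °C

T_out = -8.18 °C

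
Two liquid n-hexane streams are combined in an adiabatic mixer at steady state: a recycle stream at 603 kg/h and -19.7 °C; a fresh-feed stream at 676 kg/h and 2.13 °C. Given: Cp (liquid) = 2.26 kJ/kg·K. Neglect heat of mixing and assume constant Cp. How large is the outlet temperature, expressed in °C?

T_out = -8.16 °C

No heat crosses the boundary, so H_out = H_in.
T_out = Σ ṁᵢCp,ᵢTᵢ / Σ ṁᵢCp,ᵢ
      = -23593 / 2890.5 = -8.162 °C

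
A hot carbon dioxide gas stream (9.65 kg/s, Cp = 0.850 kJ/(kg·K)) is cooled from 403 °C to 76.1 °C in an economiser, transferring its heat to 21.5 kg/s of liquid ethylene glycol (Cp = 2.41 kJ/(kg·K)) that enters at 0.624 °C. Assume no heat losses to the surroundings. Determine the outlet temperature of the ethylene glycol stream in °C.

T_c,out = 52.4 °C

Heat released by hot stream: Q = 9.65 × 0.850 × (403 − 76.1) = 2681.4 kJ/s
Energy balance on cold side (adiabatic exchanger): Q = ṁ_c·Cp_c·(T_c,out − T_c,in)
T_c,out = 0.624 + 2681.4/(21.5 × 2.41) = 52.373 °C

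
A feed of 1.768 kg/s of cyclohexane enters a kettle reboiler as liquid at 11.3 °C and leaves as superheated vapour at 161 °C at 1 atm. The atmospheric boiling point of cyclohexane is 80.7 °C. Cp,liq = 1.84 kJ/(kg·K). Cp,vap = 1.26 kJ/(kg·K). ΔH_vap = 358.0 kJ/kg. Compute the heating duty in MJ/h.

liquid 11.3→80.7 °C: 127.7 kJ/kg
vaporisation at 80.7 °C: 358 kJ/kg
vapour 80.7→161 °C: 101.18 kJ/kg
Δh = 127.7 + 358 + 101.18 = 586.87 kJ/kg
Q = ṁ·Δh = 1.768 kg/s × 586.87 kJ/kg = 1037.6 kJ/s
|Q| = 1037.6 kW = 3735.3 MJ/h

Q = 3740 MJ/h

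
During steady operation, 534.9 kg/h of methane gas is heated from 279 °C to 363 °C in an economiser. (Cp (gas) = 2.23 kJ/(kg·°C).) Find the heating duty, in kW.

Q = 27.8 kW

Q = ṁ·Cp·ΔT = 534.9 × 2.23 × (363 − 279) = 100200 kJ/h
Converting: 100200 / 3600 s = 27.833 kW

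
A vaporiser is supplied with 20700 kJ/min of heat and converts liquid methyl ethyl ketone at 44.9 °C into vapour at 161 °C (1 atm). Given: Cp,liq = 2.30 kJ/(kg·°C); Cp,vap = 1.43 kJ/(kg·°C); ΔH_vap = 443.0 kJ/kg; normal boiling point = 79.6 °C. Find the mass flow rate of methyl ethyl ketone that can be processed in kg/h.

Δh = 2.30×(79.6−44.9) + 443.0 + 1.43×(161−79.6) = 639.21 kJ/kg
Q = 20700 kJ/min = 345 kJ/s = 1.242e+06 kJ/h
ṁ = Q/Δh = 1.242e+06 / 639.21 = 1943 kg/h

ṁ = 1940 kg/h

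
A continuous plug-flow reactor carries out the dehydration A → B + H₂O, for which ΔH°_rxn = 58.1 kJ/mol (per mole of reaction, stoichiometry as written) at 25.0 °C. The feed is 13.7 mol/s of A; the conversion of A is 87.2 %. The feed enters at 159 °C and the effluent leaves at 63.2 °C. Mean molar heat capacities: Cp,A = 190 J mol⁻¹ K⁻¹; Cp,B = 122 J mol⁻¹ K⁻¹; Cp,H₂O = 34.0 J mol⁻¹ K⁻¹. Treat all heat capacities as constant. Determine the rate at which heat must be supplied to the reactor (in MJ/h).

Extent of reaction ξ = 0.872 × 13.7 = 11.946 mol/s
Reaction term: ξ·ΔH°_rxn = 11.946 × 58.1 = 694.09 kJ/s
Sensible, feed 159→25 °C: -348.8 kJ/s
Outlet flows (mol/s): A 1.7536, B 11.946, H₂O 11.946
Sensible, products 25→63.2 °C: 83.919 kJ/s
Q = ΔH = 429.2 kJ/s = 429.2 kW
Heat supplied = 1545.1 MJ/h

Q_in = 1550 MJ/h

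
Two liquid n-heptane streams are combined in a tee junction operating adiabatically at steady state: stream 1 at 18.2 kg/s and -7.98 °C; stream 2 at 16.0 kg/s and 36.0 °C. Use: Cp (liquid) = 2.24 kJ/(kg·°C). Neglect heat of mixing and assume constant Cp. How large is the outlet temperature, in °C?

T_out = 12.6 °C

No heat crosses the boundary, so H_out = H_in.
T_out = Σ ṁᵢCp,ᵢTᵢ / Σ ṁᵢCp,ᵢ
      = 964.91 / 76.608 = 12.595 °C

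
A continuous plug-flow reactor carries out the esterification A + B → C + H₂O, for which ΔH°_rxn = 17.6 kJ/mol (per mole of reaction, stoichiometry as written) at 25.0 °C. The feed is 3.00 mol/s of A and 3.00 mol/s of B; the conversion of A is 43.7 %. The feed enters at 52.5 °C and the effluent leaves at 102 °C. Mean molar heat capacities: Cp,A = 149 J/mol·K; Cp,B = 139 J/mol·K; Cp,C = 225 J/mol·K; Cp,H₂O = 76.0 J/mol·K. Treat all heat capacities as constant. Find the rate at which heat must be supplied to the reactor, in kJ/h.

Extent of reaction ξ = 0.437 × 3.00 = 1.311 mol/s
Reaction term: ξ·ΔH°_rxn = 1.311 × 17.6 = 23.074 kJ/s
Sensible, feed 52.5→25 °C: -23.76 kJ/s
Outlet flows (mol/s): A 1.689, B 1.689, C 1.311, H₂O 1.311
Sensible, products 25→102 °C: 67.84 kJ/s
Q = ΔH = 67.154 kJ/s = 67.154 kW
Heat supplied = 241750 kJ/h

Q_in = 242000 kJ/h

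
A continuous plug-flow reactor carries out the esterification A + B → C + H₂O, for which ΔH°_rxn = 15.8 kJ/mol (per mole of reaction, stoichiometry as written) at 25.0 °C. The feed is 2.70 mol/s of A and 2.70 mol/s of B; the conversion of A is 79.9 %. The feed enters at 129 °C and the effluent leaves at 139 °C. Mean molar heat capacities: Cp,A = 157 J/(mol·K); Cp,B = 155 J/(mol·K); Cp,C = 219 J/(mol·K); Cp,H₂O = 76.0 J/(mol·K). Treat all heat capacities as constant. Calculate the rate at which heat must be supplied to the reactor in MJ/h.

Extent of reaction ξ = 0.799 × 2.70 = 2.1573 mol/s
Reaction term: ξ·ΔH°_rxn = 2.1573 × 15.8 = 34.085 kJ/s
Sensible, feed 129→25 °C: -87.61 kJ/s
Outlet flows (mol/s): A 0.5427, B 0.5427, C 2.1573, H₂O 2.1573
Sensible, products 25→139 °C: 91.853 kJ/s
Q = ΔH = 38.328 kJ/s = 38.328 kW
Heat supplied = 137.98 MJ/h

Q_in = 138 MJ/h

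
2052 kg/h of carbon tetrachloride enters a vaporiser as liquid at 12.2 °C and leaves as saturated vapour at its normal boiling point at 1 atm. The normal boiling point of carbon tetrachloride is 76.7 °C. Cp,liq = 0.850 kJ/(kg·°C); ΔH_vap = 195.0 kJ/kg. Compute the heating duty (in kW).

Q = 142 kW

liquid 12.2→76.7 °C: 54.825 kJ/kg
vaporisation at 76.7 °C: 195 kJ/kg
Δh = 54.825 + 195 = 249.82 kJ/kg
Q = ṁ·Δh = 2052 kg/h × 249.82 kJ/kg = 512640 kJ/h
|Q| = 142.4 kW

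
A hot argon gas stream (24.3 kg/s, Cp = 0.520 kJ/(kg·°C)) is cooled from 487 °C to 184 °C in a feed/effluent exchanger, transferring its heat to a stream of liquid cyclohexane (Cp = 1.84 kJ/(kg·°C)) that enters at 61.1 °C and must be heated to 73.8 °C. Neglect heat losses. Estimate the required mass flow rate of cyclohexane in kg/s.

Heat released by hot stream: Q = 24.3 × 0.520 × (487 − 184) = 3828.7 kJ/s
Energy balance on cold side (adiabatic exchanger): Q = ṁ_c·Cp_c·(T_c,out − T_c,in)
ṁ_c = 3828.7 / [1.84 × (73.8 − 61.1)] = 163.84 kg/s

ṁ_c = 164 kg/s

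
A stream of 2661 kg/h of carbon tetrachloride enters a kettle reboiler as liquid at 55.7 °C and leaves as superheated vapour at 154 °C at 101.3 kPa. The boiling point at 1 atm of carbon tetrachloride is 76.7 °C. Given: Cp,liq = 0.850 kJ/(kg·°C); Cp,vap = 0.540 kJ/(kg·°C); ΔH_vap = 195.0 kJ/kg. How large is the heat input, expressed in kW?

liquid 55.7→76.7 °C: 17.85 kJ/kg
vaporisation at 76.7 °C: 195 kJ/kg
vapour 76.7→154 °C: 41.742 kJ/kg
Δh = 17.85 + 195 + 41.742 = 254.59 kJ/kg
Q = ṁ·Δh = 2661 kg/h × 254.59 kJ/kg = 677470 kJ/h
|Q| = 188.19 kW

Q = 188 kW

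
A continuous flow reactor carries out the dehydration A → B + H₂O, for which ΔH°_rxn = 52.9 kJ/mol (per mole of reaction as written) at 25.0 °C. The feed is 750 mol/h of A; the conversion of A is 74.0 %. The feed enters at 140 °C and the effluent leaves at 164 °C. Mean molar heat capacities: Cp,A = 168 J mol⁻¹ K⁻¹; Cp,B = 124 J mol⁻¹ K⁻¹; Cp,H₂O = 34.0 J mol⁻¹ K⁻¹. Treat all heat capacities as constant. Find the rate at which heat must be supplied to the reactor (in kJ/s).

Extent of reaction ξ = 0.740 × 750 = 555 mol/h
Reaction term: ξ·ΔH°_rxn = 555 × 52.9 = 29360 kJ/h
Sensible, feed 140→25 °C: -14490 kJ/h
Outlet flows (mol/h): A 195, B 555, H₂O 555
Sensible, products 25→164 °C: 16743 kJ/h
Q = ΔH = 31612 kJ/h = 8.7811 kW
Heat supplied = 8.7811 kJ/s

Q_in = 8.78 kJ/s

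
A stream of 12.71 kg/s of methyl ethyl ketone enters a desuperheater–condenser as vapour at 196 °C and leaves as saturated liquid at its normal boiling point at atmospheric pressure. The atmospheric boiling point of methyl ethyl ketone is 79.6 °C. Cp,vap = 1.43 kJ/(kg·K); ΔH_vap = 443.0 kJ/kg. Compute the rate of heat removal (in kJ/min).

vapour 196→79.6 °C: -166.45 kJ/kg
condensation at 79.6 °C: -443 kJ/kg
Δh = -166.45 + -443 = -609.45 kJ/kg
Q = ṁ·Δh = 12.71 kg/s × -609.45 kJ/kg = -7746.1 kJ/s
|Q| = 7746.1 kW = 464770 kJ/min

Q_c = 465000 kJ/min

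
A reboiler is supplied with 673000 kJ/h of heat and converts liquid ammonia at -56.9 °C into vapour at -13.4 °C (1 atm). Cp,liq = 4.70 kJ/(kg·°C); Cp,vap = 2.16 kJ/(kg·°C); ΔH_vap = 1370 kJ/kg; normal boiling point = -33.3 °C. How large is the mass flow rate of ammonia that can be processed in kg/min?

Δh = 4.70×(-33.3−-56.9) + 1370 + 2.16×(-13.4−-33.3) = 1523.9 kJ/kg
Q = 673000 kJ/h = 186.94 kJ/s = 11217 kJ/min
ṁ = Q/Δh = 11217 / 1523.9 = 7.3605 kg/min

ṁ = 7.36 kg/min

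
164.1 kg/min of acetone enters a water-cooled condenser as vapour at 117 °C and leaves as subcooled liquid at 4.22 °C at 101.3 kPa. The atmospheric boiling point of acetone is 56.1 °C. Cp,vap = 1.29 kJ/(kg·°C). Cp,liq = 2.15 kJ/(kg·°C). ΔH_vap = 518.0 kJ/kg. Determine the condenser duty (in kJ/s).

Q_c = 1940 kJ/s

vapour 117→56.1 °C: -78.561 kJ/kg
condensation at 56.1 °C: -518 kJ/kg
liquid 56.1→4.22 °C: -111.54 kJ/kg
Δh = -78.561 + -518 + -111.54 = -708.1 kJ/kg
Q = ṁ·Δh = 164.1 kg/min × -708.1 kJ/kg = -116200 kJ/min
|Q| = 1936.7 kW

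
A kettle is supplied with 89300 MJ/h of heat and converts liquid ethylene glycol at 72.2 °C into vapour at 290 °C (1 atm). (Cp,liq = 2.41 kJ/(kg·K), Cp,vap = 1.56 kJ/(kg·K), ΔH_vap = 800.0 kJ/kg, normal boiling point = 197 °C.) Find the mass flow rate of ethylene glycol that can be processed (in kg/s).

Δh = 2.41×(197−72.2) + 800.0 + 1.56×(290−197) = 1245.8 kJ/kg
Q = 89300 MJ/h = 24806 kJ/s = 24806 kJ/s
ṁ = Q/Δh = 24806 / 1245.8 = 19.911 kg/s

ṁ = 19.9 kg/s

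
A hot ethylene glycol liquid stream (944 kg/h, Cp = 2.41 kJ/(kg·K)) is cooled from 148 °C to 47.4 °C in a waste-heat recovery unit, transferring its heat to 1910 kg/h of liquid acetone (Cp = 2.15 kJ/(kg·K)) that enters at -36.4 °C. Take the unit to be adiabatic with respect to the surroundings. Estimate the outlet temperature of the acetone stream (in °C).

T_c,out = 19.3 °C

Heat released by hot stream: Q = 944 × 2.41 × (148 − 47.4) = 228870 kJ/h
Energy balance on cold side (adiabatic exchanger): Q = ṁ_c·Cp_c·(T_c,out − T_c,in)
T_c,out = -36.4 + 228870/(1910 × 2.15) = 19.333 °C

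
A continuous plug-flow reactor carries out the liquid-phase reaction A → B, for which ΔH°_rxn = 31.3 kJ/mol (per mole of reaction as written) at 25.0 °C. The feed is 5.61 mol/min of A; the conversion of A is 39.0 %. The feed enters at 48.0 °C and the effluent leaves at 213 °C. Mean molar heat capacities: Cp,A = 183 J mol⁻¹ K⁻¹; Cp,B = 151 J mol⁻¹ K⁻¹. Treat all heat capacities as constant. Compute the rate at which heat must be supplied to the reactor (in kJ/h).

Extent of reaction ξ = 0.390 × 5.61 = 2.1879 mol/min
Reaction term: ξ·ΔH°_rxn = 2.1879 × 31.3 = 68.481 kJ/min
Sensible, feed 48.0→25 °C: -23.612 kJ/min
Outlet flows (mol/min): A 3.4221, B 2.1879
Sensible, products 25→213 °C: 179.84 kJ/min
Q = ΔH = 224.71 kJ/min = 3.7452 kW
Heat supplied = 13483 kJ/h

Q_in = 13500 kJ/h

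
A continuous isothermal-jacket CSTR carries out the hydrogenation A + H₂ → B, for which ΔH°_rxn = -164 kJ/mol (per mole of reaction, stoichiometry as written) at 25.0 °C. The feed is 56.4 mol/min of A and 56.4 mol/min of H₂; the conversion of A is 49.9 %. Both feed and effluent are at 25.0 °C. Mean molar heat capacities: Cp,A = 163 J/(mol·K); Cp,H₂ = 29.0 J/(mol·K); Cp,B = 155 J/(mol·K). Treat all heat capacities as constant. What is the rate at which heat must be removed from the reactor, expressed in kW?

Q_out = 76.9 kW

Extent of reaction ξ = 0.499 × 56.4 = 28.144 mol/min
Reaction term: ξ·ΔH°_rxn = 28.144 × -164 = -4615.6 kJ/min
Q = ΔH = -4615.6 kJ/min = -76.926 kW
Heat removed = 76.926 kW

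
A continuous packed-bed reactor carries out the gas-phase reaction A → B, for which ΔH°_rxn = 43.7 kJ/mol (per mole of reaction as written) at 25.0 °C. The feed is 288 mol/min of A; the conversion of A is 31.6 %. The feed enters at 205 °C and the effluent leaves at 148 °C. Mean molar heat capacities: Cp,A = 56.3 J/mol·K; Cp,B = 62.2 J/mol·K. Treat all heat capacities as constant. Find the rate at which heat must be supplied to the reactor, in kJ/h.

Extent of reaction ξ = 0.316 × 288 = 91.008 mol/min
Reaction term: ξ·ΔH°_rxn = 91.008 × 43.7 = 3977 kJ/min
Sensible, feed 205→25 °C: -2918.6 kJ/min
Outlet flows (mol/min): A 196.99, B 91.008
Sensible, products 25→148 °C: 2060.4 kJ/min
Q = ΔH = 3118.9 kJ/min = 51.981 kW
Heat supplied = 187130 kJ/h

Q_in = 187000 kJ/h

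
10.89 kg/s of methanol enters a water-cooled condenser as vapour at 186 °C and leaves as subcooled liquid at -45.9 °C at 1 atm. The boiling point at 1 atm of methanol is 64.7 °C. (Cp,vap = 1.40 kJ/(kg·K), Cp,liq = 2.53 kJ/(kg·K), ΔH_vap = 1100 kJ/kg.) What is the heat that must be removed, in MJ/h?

Q_c = 60800 MJ/h

vapour 186→64.7 °C: -169.82 kJ/kg
condensation at 64.7 °C: -1100 kJ/kg
liquid 64.7→-45.9 °C: -279.82 kJ/kg
Δh = -169.82 + -1100 + -279.82 = -1549.6 kJ/kg
Q = ṁ·Δh = 10.89 kg/s × -1549.6 kJ/kg = -16876 kJ/s
|Q| = 16876 kW = 60752 MJ/h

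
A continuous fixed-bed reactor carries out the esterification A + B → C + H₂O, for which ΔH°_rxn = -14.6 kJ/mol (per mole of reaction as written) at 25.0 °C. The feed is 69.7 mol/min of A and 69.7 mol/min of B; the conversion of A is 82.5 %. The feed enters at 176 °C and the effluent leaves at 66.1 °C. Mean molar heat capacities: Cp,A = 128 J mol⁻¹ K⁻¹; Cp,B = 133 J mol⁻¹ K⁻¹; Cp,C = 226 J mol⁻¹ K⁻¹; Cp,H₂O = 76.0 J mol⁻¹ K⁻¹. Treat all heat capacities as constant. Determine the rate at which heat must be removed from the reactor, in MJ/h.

Extent of reaction ξ = 0.825 × 69.7 = 57.502 mol/min
Reaction term: ξ·ΔH°_rxn = 57.502 × -14.6 = -839.54 kJ/min
Sensible, feed 176→25 °C: -2746.9 kJ/min
Outlet flows (mol/min): A 12.198, B 12.198, C 57.502, H₂O 57.502
Sensible, products 25→66.1 °C: 844.58 kJ/min
Q = ΔH = -2741.9 kJ/min = -45.698 kW
Heat removed = 164.51 MJ/h

Q_out = 165 MJ/h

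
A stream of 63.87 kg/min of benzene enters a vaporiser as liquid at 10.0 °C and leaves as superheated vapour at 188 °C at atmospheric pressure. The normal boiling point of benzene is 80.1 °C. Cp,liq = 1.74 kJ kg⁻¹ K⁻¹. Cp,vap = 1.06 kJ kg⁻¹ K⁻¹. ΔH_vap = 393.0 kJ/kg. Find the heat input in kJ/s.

liquid 10.0→80.1 °C: 121.97 kJ/kg
vaporisation at 80.1 °C: 393 kJ/kg
vapour 80.1→188 °C: 114.37 kJ/kg
Δh = 121.97 + 393 + 114.37 = 629.35 kJ/kg
Q = ṁ·Δh = 63.87 kg/min × 629.35 kJ/kg = 40196 kJ/min
|Q| = 669.94 kW

Q = 670 kJ/s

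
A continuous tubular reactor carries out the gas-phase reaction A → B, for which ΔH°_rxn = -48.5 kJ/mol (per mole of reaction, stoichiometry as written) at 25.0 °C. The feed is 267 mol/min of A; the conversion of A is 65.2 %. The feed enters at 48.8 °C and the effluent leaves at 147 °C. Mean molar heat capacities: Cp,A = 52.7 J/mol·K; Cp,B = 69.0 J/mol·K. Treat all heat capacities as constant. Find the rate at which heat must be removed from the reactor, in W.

Extent of reaction ξ = 0.652 × 267 = 174.08 mol/min
Reaction term: ξ·ΔH°_rxn = 174.08 × -48.5 = -8443.1 kJ/min
Sensible, feed 48.8→25 °C: -334.89 kJ/min
Outlet flows (mol/min): A 92.916, B 174.08
Sensible, products 25→147 °C: 2062.8 kJ/min
Q = ΔH = -6715.1 kJ/min = -111.92 kW
Heat removed = 111920 W

Q_out = 112000 W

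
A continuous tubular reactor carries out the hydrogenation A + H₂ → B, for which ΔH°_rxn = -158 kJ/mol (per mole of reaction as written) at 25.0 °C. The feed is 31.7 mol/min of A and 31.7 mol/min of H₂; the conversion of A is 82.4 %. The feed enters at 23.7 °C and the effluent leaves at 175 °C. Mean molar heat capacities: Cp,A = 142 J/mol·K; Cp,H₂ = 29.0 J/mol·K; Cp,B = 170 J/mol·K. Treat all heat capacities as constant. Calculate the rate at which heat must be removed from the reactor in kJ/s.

Q_out = 55.2 kJ/s

Extent of reaction ξ = 0.824 × 31.7 = 26.121 mol/min
Reaction term: ξ·ΔH°_rxn = 26.121 × -158 = -4127.1 kJ/min
Sensible, feed 23.7→25 °C: 7.0469 kJ/min
Outlet flows (mol/min): A 5.5792, H₂ 5.5792, B 26.121
Sensible, products 25→175 °C: 809.19 kJ/min
Q = ΔH = -3310.9 kJ/min = -55.181 kW
Heat removed = 55.181 kJ/s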